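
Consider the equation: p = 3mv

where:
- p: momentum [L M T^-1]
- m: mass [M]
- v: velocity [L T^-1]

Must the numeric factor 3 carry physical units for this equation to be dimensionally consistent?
No

p has dimensions [L M T^-1] and mv already has dimensions [L M T^-1], so the equation balances without 3 contributing any dimensions. 3 is a pure (dimensionless) number; changing or removing it would not affect dimensional consistency.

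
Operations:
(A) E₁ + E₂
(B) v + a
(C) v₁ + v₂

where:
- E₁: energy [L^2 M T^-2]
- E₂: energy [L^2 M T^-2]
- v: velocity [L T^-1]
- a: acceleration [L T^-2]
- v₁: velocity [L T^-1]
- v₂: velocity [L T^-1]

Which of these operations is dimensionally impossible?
(B) v + a

(A) E₁ + E₂: E₁ [L^2 M T^-2] and E₂ [L^2 M T^-2] — same dimensions ✓
(B) v + a: v [L T^-1] and a [L T^-2] — different dimensions cannot be added/subtracted ✗
(C) v₁ + v₂: v₁ [L T^-1] and v₂ [L T^-1] — same dimensions ✓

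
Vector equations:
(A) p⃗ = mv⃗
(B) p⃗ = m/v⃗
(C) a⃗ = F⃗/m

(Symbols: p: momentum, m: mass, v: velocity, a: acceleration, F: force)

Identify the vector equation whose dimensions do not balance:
(B) p⃗ = m/v⃗

(A) p⃗ = mv⃗: LHS [L M T^-1], RHS [L M T^-1] ✓ — mass (scalar) times velocity (vector)
(B) p⃗ = m/v⃗: LHS [L M T^-1], RHS [L^-1 M T] ✗ — momentum is mass times velocity; should be mv⃗ (and division by a vector is undefined)
(C) a⃗ = F⃗/m: LHS [L T^-2], RHS [L T^-2] ✓ — force (vector) divided by mass (scalar)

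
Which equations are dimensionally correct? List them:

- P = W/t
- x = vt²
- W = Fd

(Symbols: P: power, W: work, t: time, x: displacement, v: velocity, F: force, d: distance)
Dimensionally correct: P = W/t, W = Fd
Dimensionally incorrect: x = vt²
Ordered (correct first, then incorrect): P = W/t, W = Fd, x = vt²

- P = W/t: LHS [L^2 M T^-3], RHS [L^2 M T^-3] → correct ✓
- x = vt²: LHS [L], RHS [L T] → incorrect ✗
- W = Fd: LHS [L^2 M T^-2], RHS [L^2 M T^-2] → correct ✓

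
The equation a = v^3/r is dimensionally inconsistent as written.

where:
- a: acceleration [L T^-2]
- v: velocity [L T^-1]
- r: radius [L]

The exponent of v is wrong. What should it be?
The exponent of v should be 2: a = v^2/r

The LHS a has dimensions [L T^-2]; v has dimensions [L T^-1].
As written, the RHS v^3/r (exponent 3 on v) has dimensions [L^2 T^-3], which does not match.
With exponent 2, the RHS v^2/r has dimensions [L T^-2], matching the LHS.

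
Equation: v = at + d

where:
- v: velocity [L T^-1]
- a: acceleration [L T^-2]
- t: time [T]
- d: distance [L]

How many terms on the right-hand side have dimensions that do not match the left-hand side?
1

LHS v: [L T^-1]
- at: [L T^-1] ✓
- d: [L] ✗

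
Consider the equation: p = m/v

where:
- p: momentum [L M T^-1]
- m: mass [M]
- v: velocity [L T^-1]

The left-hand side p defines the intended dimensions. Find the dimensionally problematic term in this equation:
The right-hand side term m/v

p has dimensions [L M T^-1], but m/v has dimensions [L^-1 M T], so the term m/v is dimensionally wrong for p.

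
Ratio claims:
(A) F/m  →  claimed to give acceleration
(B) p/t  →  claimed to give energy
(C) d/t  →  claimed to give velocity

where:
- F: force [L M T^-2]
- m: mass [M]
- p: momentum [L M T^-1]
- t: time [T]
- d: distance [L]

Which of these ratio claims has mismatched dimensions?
(B) p/t does not give energy

(A) F/m: [L T^-2] = acceleration [L T^-2] ✓
(B) p/t: [L M T^-2] ≠ energy [L^2 M T^-2] ✗
(C) d/t: [L T^-1] = velocity [L T^-1] ✓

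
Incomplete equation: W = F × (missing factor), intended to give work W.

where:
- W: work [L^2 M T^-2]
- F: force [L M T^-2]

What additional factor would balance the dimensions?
d (distance), dimensions [L]

W has dimensions [L^2 M T^-2] and F has dimensions [L M T^-2].
The missing factor must have dimensions [L^2 M T^-2] / [L M T^-2] = [L], i.e. distance (d).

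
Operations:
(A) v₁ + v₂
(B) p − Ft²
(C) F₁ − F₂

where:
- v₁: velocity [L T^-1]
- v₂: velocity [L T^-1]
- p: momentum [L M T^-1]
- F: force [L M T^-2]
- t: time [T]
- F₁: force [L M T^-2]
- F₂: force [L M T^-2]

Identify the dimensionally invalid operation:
(B) p − Ft²

(A) v₁ + v₂: v₁ [L T^-1] and v₂ [L T^-1] — same dimensions ✓
(B) p − Ft²: p [L M T^-1] and Ft² [L M] — different dimensions cannot be added/subtracted ✗
(C) F₁ − F₂: F₁ [L M T^-2] and F₂ [L M T^-2] — same dimensions ✓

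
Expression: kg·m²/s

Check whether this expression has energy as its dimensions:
No

The expression kg·m²/s has dimensions [L^2 M T^-1], but energy has dimensions [L^2 M T^-2].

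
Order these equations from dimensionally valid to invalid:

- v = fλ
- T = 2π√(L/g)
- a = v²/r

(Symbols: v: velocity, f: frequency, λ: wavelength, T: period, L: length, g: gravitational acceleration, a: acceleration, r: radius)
Dimensionally correct: v = fλ, T = 2π√(L/g), a = v²/r
Dimensionally incorrect: none
Ordered (correct first, then incorrect): v = fλ, T = 2π√(L/g), a = v²/r

- v = fλ: LHS [L T^-1], RHS [L T^-1] → correct ✓
- T = 2π√(L/g): LHS [T], RHS [T] → correct ✓
- a = v²/r: LHS [L T^-2], RHS [L T^-2] → correct ✓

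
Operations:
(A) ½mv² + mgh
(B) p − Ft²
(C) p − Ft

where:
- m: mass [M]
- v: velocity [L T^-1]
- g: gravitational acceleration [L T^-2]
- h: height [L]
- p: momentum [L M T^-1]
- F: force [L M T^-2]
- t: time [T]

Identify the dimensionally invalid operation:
(B) p − Ft²

(A) ½mv² + mgh: ½mv² [L^2 M T^-2] and mgh [L^2 M T^-2] — same dimensions ✓
(B) p − Ft²: p [L M T^-1] and Ft² [L M] — different dimensions cannot be added/subtracted ✗
(C) p − Ft: p [L M T^-1] and Ft [L M T^-1] — same dimensions ✓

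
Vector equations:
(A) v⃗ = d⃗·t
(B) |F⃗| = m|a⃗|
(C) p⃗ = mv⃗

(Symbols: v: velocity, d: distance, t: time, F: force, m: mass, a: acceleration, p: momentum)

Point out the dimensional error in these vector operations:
(A) v⃗ = d⃗·t

(A) v⃗ = d⃗·t: LHS [L T^-1], RHS [L T] ✗ — velocity is displacement per time; should be d⃗/t
(B) |F⃗| = m|a⃗|: LHS [L M T^-2], RHS [L M T^-2] ✓ — magnitudes of vectors are scalars
(C) p⃗ = mv⃗: LHS [L M T^-1], RHS [L M T^-1] ✓ — mass (scalar) times velocity (vector)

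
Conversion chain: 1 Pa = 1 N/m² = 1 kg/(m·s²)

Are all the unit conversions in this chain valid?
The chain is correct (no errors).

Correct: Pascal is Newton per square meter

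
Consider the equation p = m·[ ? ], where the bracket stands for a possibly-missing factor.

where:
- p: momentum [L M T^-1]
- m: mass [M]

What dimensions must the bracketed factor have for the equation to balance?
[L T^-1] — velocity (e.g. v)

p has dimensions [L M T^-1]; m has dimensions [M].
The bracketed factor must supply [L M T^-1] / [M] = [L T^-1].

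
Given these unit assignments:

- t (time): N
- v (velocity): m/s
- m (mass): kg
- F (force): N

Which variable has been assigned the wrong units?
t

The variable t (time) should have units s, not N.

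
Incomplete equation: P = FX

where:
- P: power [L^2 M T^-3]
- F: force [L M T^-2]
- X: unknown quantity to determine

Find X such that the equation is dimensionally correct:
X = v (velocity), dimensions [L T^-1]

P has dimensions [L^2 M T^-3]; the rest of the RHS (F) has dimensions [L M T^-2].
So X must have dimensions [L T^-1] — X = v (velocity).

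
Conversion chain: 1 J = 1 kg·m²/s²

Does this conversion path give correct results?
The chain is correct (no errors).

Correct: Joule is defined as kg·m²/s²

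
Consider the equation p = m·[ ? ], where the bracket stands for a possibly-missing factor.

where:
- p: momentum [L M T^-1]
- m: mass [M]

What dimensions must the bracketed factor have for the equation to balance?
[L T^-1] — velocity (e.g. v)

p has dimensions [L M T^-1]; m has dimensions [M].
The bracketed factor must supply [L M T^-1] / [M] = [L T^-1].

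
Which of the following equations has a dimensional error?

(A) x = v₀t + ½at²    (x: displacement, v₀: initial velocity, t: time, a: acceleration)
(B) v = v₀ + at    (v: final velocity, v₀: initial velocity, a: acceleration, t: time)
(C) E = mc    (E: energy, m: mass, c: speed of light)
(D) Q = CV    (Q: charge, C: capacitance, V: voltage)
(C) E = mc

The equation (C) E = mc is dimensionally incorrect.

LHS (E): [L^2 M T^-2]
RHS (mc): [L M T^-1] ✗

The dimensions do not match. The other three equations balance.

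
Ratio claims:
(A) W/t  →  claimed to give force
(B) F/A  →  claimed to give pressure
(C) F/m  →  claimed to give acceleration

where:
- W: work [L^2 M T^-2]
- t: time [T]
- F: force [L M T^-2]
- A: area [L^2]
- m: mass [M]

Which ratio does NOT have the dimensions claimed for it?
(A) W/t does not give force

(A) W/t: [L^2 M T^-3] ≠ force [L M T^-2] ✗
(B) F/A: [L^-1 M T^-2] = pressure [L^-1 M T^-2] ✓
(C) F/m: [L T^-2] = acceleration [L T^-2] ✓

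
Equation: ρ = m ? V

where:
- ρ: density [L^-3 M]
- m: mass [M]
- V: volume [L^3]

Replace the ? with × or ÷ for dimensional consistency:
division (÷): ρ = m ÷ V

ρ [L^-3 M]; m [M]; V [L^3].
m × V → [L^3 M] ✗
m ÷ V → [L^-3 M] ✓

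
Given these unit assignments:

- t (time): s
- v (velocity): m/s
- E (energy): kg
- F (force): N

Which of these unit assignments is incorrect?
E

The variable E (energy) should have units J, not kg.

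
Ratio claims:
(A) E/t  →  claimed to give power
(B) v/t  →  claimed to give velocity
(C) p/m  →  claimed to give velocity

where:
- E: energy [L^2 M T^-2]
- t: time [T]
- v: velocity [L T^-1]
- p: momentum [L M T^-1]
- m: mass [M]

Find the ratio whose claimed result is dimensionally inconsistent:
(B) v/t does not give velocity

(A) E/t: [L^2 M T^-3] = power [L^2 M T^-3] ✓
(B) v/t: [L T^-2] ≠ velocity [L T^-1] ✗
(C) p/m: [L T^-1] = velocity [L T^-1] ✓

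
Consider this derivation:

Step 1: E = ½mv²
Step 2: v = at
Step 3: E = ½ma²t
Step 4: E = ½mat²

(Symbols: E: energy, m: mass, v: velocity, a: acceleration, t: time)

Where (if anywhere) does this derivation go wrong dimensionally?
Step 3

Step 1: E = ½mv² → LHS [L^2 M T^-2], RHS [L^2 M T^-2] ✓
Step 2: v = at → LHS [L T^-1], RHS [L T^-1] ✓
Step 3: E = ½ma²t → LHS [L^2 M T^-2], RHS [L^2 M T^-3] ✗

The first dimensional inconsistency appears in step 3: E = ½ma²t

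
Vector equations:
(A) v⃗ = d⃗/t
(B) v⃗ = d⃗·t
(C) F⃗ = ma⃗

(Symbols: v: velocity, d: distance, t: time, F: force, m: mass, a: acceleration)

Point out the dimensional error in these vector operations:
(B) v⃗ = d⃗·t

(A) v⃗ = d⃗/t: LHS [L T^-1], RHS [L T^-1] ✓ — displacement (vector) divided by time (scalar)
(B) v⃗ = d⃗·t: LHS [L T^-1], RHS [L T] ✗ — velocity is displacement per time; should be d⃗/t
(C) F⃗ = ma⃗: LHS [L M T^-2], RHS [L M T^-2] ✓ — Force and acceleration are vectors, mass is a scalar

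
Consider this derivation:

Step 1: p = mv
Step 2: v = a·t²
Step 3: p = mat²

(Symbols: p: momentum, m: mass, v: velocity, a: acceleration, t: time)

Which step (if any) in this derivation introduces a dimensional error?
Step 2

Step 1: p = mv → LHS [L M T^-1], RHS [L M T^-1] ✓
Step 2: v = a·t² → LHS [L T^-1], RHS [L] ✗

The first dimensional inconsistency appears in step 2: v = a·t²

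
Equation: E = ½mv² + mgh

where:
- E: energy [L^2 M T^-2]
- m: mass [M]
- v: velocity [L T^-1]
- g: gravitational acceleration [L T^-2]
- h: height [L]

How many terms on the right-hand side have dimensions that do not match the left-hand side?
0

LHS E: [L^2 M T^-2]
- ½mv²: [L^2 M T^-2] ✓
- mgh: [L^2 M T^-2] ✓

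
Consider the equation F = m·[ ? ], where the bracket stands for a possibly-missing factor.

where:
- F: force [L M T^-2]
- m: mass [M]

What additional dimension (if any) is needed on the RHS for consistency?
[L T^-2] — acceleration (e.g. a)

F has dimensions [L M T^-2]; m has dimensions [M].
The bracketed factor must supply [L M T^-2] / [M] = [L T^-2].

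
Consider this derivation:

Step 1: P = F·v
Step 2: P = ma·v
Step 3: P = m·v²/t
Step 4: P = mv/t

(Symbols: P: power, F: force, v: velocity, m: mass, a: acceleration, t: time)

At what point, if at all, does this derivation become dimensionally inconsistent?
Step 4

Step 1: P = F·v → LHS [L^2 M T^-3], RHS [L^2 M T^-3] ✓
Step 2: P = ma·v → LHS [L^2 M T^-3], RHS [L^2 M T^-3] ✓
Step 3: P = m·v²/t → LHS [L^2 M T^-3], RHS [L^2 M T^-3] ✓
Step 4: P = mv/t → LHS [L^2 M T^-3], RHS [L M T^-2] ✗

The first dimensional inconsistency appears in step 4: P = mv/t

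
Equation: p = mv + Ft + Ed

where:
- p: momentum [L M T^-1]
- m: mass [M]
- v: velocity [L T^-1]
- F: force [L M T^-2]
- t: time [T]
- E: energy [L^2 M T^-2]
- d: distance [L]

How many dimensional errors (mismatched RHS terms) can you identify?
1

LHS p: [L M T^-1]
- mv: [L M T^-1] ✓
- Ft: [L M T^-1] ✓
- Ed: [L^3 M T^-2] ✗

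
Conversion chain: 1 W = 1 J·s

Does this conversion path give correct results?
The chain is incorrect (it contains an error).

Incorrect: Watt is J/s, not J·s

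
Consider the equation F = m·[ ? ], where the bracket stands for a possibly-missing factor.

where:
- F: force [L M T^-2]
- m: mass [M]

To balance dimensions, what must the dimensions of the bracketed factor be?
[L T^-2] — acceleration (e.g. a)

F has dimensions [L M T^-2]; m has dimensions [M].
The bracketed factor must supply [L M T^-2] / [M] = [L T^-2].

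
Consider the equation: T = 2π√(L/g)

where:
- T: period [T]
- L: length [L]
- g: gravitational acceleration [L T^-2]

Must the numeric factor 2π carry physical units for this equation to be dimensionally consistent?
No

T has dimensions [T] and √(L/g) already has dimensions [T], so the equation balances without 2π contributing any dimensions. 2π is a pure (dimensionless) number; changing or removing it would not affect dimensional consistency.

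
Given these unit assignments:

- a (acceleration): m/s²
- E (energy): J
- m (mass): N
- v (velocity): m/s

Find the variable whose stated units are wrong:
m

The variable m (mass) should have units kg, not N.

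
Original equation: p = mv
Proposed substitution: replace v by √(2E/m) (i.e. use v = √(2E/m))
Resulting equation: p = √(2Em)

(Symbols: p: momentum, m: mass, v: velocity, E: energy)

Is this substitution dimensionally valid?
Yes

[v] = [L T^-1] and [√(2E/m)] = [L T^-1]. These match, so the substitution replaces a quantity by one of the same dimensions and the result p = √(2Em) has LHS [L M T^-1] vs RHS [L M T^-1] — still consistent.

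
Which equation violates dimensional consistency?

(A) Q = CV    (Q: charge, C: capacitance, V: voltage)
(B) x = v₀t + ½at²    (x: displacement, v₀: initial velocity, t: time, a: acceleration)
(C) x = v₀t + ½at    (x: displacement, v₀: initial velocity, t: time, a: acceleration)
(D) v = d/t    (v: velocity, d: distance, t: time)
(C) x = v₀t + ½at

The equation (C) x = v₀t + ½at is dimensionally incorrect.

LHS (x): [L]
RHS terms:
  - v₀t: [L] ✓
  - ½at: [L T^-1] ✗ (does not match LHS)

The dimensions do not match. The other three equations balance.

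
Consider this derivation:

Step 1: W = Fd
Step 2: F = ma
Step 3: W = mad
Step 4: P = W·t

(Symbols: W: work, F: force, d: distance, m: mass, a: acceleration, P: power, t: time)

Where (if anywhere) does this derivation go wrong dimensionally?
Step 4

Step 1: W = Fd → LHS [L^2 M T^-2], RHS [L^2 M T^-2] ✓
Step 2: F = ma → LHS [L M T^-2], RHS [L M T^-2] ✓
Step 3: W = mad → LHS [L^2 M T^-2], RHS [L^2 M T^-2] ✓
Step 4: P = W·t → LHS [L^2 M T^-3], RHS [L^2 M T^-1] ✗

The first dimensional inconsistency appears in step 4: P = W·t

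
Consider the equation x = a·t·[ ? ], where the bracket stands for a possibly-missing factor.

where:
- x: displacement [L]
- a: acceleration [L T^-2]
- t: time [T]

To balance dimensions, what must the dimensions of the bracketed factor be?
[T] — time (e.g. t)

x has dimensions [L]; a·t has dimensions [L T^-1].
The bracketed factor must supply [L] / [L T^-1] = [T].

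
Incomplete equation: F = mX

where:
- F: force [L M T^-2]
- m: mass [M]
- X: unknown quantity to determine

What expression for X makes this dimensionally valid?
X = a (acceleration), dimensions [L T^-2]

F has dimensions [L M T^-2]; the rest of the RHS (m) has dimensions [M].
So X must have dimensions [L T^-2] — X = a (acceleration).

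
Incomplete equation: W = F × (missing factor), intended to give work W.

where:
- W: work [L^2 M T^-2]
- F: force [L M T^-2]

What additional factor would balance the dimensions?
d (distance), dimensions [L]

W has dimensions [L^2 M T^-2] and F has dimensions [L M T^-2].
The missing factor must have dimensions [L^2 M T^-2] / [L M T^-2] = [L], i.e. distance (d).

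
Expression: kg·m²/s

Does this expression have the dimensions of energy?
No

The expression kg·m²/s has dimensions [L^2 M T^-1], but energy has dimensions [L^2 M T^-2].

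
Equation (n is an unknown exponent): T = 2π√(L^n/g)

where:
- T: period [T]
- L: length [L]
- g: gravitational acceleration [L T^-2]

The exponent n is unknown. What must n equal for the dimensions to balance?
n = 1

T has dimensions [T]; L has dimensions [L].
With n = 1: 2π√(L^1/g) has dimensions [T], matching the LHS ✓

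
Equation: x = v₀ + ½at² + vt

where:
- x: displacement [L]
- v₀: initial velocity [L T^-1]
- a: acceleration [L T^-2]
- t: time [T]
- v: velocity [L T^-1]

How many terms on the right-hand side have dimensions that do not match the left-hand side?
1

LHS x: [L]
- v₀: [L T^-1] ✗
- ½at²: [L] ✓
- vt: [L] ✓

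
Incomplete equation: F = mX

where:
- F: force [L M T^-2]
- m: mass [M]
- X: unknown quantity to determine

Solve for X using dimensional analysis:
X = a (acceleration), dimensions [L T^-2]

F has dimensions [L M T^-2]; the rest of the RHS (m) has dimensions [M].
So X must have dimensions [L T^-2] — X = a (acceleration).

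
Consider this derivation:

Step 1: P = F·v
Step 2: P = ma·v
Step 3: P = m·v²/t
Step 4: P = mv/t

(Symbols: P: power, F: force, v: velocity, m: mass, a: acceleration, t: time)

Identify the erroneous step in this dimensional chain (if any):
Step 4

Step 1: P = F·v → LHS [L^2 M T^-3], RHS [L^2 M T^-3] ✓
Step 2: P = ma·v → LHS [L^2 M T^-3], RHS [L^2 M T^-3] ✓
Step 3: P = m·v²/t → LHS [L^2 M T^-3], RHS [L^2 M T^-3] ✓
Step 4: P = mv/t → LHS [L^2 M T^-3], RHS [L M T^-2] ✗

The first dimensional inconsistency appears in step 4: P = mv/t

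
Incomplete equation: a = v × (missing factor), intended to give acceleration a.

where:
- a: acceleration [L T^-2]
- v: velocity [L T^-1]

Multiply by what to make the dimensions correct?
1/t (inverse time), dimensions [T^-1]

a has dimensions [L T^-2] and v has dimensions [L T^-1].
The missing factor must have dimensions [L T^-2] / [L T^-1] = [T^-1], i.e. inverse time (1/t).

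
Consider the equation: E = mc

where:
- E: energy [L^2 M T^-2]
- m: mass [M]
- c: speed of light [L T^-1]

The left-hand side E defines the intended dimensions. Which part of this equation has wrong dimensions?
The right-hand side term mc

E has dimensions [L^2 M T^-2], but mc has dimensions [L M T^-1], so the term mc is dimensionally wrong for E.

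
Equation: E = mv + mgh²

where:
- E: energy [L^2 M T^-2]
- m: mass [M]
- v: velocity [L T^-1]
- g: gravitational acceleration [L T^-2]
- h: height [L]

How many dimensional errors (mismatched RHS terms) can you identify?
2

LHS E: [L^2 M T^-2]
- mv: [L M T^-1] ✗
- mgh²: [L^3 M T^-2] ✗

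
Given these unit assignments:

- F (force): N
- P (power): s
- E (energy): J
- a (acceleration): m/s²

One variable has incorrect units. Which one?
P

The variable P (power) should have units W, not s.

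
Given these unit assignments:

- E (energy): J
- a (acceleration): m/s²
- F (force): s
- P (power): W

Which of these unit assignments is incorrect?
F

The variable F (force) should have units N, not s.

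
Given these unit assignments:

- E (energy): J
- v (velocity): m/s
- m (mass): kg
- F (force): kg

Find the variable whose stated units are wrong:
F

The variable F (force) should have units N, not kg.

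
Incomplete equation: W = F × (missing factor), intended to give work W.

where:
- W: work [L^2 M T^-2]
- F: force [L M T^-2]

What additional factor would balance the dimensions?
d (distance), dimensions [L]

W has dimensions [L^2 M T^-2] and F has dimensions [L M T^-2].
The missing factor must have dimensions [L^2 M T^-2] / [L M T^-2] = [L], i.e. distance (d).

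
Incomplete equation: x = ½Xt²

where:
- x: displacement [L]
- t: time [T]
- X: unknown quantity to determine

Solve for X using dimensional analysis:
X = a (acceleration), dimensions [L T^-2]

x has dimensions [L]; the rest of the RHS (½ t²) has dimensions [T^2].
So X must have dimensions [L T^-2] — X = a (acceleration).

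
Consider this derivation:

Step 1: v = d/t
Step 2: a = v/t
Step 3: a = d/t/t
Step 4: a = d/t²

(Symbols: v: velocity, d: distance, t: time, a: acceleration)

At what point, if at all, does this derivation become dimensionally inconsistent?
No step introduces an error — all steps are dimensionally consistent.

Step 1: v = d/t → LHS [L T^-1], RHS [L T^-1] ✓
Step 2: a = v/t → LHS [L T^-2], RHS [L T^-2] ✓
Step 3: a = d/t/t → LHS [L T^-2], RHS [L T^-2] ✓
Step 4: a = d/t² → LHS [L T^-2], RHS [L T^-2] ✓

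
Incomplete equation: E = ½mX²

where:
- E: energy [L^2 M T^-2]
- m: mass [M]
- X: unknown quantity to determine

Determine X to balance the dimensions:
X = v (velocity), dimensions [L T^-1]

E has dimensions [L^2 M T^-2]; the rest of the RHS (½m) has dimensions [M].
So X² must have dimensions [L^2 T^-2], i.e. X has dimensions [L T^-1] — X = v (velocity).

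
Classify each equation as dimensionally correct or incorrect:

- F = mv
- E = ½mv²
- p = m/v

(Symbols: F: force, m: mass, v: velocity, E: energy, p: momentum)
Dimensionally correct: E = ½mv²
Dimensionally incorrect: F = mv, p = m/v
Ordered (correct first, then incorrect): E = ½mv², F = mv, p = m/v

- F = mv: LHS [L M T^-2], RHS [L M T^-1] → incorrect ✗
- E = ½mv²: LHS [L^2 M T^-2], RHS [L^2 M T^-2] → correct ✓
- p = m/v: LHS [L M T^-1], RHS [L^-1 M T] → incorrect ✗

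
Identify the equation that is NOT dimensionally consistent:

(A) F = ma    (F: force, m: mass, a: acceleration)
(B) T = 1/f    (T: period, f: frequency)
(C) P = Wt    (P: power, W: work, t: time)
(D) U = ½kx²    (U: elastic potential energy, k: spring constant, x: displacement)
(C) P = Wt

The equation (C) P = Wt is dimensionally incorrect.

LHS (P): [L^2 M T^-3]
RHS (Wt): [L^2 M T^-1] ✗

The dimensions do not match. The other three equations balance.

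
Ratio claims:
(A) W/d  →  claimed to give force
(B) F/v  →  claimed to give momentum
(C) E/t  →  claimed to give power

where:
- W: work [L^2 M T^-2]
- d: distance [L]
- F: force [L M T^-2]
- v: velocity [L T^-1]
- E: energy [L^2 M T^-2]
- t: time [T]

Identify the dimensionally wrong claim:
(B) F/v does not give momentum

(A) W/d: [L M T^-2] = force [L M T^-2] ✓
(B) F/v: [M T^-1] ≠ momentum [L M T^-1] ✗
(C) E/t: [L^2 M T^-3] = power [L^2 M T^-3] ✓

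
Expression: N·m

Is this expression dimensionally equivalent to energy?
Yes

The expression N·m has dimensions [L^2 M T^-2], which is exactly energy [L^2 M T^-2].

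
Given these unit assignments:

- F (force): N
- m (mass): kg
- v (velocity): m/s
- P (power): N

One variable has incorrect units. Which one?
P

The variable P (power) should have units W, not N.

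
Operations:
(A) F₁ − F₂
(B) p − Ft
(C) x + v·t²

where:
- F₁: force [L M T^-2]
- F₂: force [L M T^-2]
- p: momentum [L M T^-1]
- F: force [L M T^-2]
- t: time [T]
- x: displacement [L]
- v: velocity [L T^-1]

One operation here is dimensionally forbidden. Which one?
(C) x + v·t²

(A) F₁ − F₂: F₁ [L M T^-2] and F₂ [L M T^-2] — same dimensions ✓
(B) p − Ft: p [L M T^-1] and Ft [L M T^-1] — same dimensions ✓
(C) x + v·t²: x [L] and v·t² [L T] — different dimensions cannot be added/subtracted ✗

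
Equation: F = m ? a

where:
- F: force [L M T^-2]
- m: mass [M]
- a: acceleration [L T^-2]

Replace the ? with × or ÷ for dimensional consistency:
multiplication (×): F = m × a

F [L M T^-2]; m [M]; a [L T^-2].
m × a → [L M T^-2] ✓
m ÷ a → [L^-1 M T^2] ✗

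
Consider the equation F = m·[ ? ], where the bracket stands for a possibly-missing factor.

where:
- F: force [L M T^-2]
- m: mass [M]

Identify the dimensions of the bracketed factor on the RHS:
[L T^-2] — acceleration (e.g. a)

F has dimensions [L M T^-2]; m has dimensions [M].
The bracketed factor must supply [L M T^-2] / [M] = [L T^-2].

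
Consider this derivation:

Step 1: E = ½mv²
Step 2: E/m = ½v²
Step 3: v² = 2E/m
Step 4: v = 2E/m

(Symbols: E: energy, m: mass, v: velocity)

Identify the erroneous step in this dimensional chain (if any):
Step 4

Step 1: E = ½mv² → LHS [L^2 M T^-2], RHS [L^2 M T^-2] ✓
Step 2: E/m = ½v² → LHS [L^2 T^-2], RHS [L^2 T^-2] ✓
Step 3: v² = 2E/m → LHS [L^2 T^-2], RHS [L^2 T^-2] ✓
Step 4: v = 2E/m → LHS [L T^-1], RHS [L^2 T^-2] ✗

The first dimensional inconsistency appears in step 4: v = 2E/m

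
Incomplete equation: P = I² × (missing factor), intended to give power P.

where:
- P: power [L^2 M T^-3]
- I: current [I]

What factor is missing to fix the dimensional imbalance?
R (resistance), dimensions [I^-2 L^2 M T^-3]

P has dimensions [L^2 M T^-3] and I² has dimensions [I^2].
The missing factor must have dimensions [L^2 M T^-3] / [I^2] = [I^-2 L^2 M T^-3], i.e. resistance (R).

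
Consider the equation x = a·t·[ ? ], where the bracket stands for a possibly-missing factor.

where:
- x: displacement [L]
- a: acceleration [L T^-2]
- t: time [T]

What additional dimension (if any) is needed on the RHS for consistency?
[T] — time (e.g. t)

x has dimensions [L]; a·t has dimensions [L T^-1].
The bracketed factor must supply [L] / [L T^-1] = [T].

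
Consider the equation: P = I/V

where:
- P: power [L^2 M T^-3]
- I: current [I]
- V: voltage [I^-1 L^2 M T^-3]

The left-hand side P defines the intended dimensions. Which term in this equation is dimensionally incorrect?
The right-hand side term I/V

P has dimensions [L^2 M T^-3], but I/V has dimensions [I^2 L^-2 M^-1 T^3], so the term I/V is dimensionally wrong for P.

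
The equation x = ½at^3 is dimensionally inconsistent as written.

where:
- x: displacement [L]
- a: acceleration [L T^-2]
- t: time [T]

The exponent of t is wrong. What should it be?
The exponent of t should be 2: x = ½at^2

The LHS x has dimensions [L]; t has dimensions [T].
As written, the RHS ½at^3 (exponent 3 on t) has dimensions [L T], which does not match.
With exponent 2, the RHS ½at^2 has dimensions [L], matching the LHS.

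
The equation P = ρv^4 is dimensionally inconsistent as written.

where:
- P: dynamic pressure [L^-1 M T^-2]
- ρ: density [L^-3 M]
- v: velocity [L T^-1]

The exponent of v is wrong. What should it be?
The exponent of v should be 2: P = ρv^2

The LHS P has dimensions [L^-1 M T^-2]; v has dimensions [L T^-1].
As written, the RHS ρv^4 (exponent 4 on v) has dimensions [L M T^-4], which does not match.
With exponent 2, the RHS ρv^2 has dimensions [L^-1 M T^-2], matching the LHS.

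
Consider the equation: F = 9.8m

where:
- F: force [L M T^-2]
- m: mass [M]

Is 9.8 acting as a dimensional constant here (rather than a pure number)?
Yes

F has dimensions [L M T^-2], while m alone has dimensions [M]. For the equation to balance, the factor 9.8 must carry dimensions [L T^-2] — it is a dimensional constant (a numerical value of a physical quantity with its units suppressed), not a pure number.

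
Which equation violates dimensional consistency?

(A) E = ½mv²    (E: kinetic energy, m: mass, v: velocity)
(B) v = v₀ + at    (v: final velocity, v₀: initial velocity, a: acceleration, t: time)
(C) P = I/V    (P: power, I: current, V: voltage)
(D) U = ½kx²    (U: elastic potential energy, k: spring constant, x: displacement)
(C) P = I/V

The equation (C) P = I/V is dimensionally incorrect.

LHS (P): [L^2 M T^-3]
RHS (I/V): [I^2 L^-2 M^-1 T^3] ✗

The dimensions do not match. The other three equations balance.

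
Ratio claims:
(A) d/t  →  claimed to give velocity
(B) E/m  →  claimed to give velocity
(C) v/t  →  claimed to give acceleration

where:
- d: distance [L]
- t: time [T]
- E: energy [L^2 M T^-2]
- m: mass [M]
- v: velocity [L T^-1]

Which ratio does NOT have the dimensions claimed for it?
(B) E/m does not give velocity

(A) d/t: [L T^-1] = velocity [L T^-1] ✓
(B) E/m: [L^2 T^-2] ≠ velocity [L T^-1] ✗
(C) v/t: [L T^-2] = acceleration [L T^-2] ✓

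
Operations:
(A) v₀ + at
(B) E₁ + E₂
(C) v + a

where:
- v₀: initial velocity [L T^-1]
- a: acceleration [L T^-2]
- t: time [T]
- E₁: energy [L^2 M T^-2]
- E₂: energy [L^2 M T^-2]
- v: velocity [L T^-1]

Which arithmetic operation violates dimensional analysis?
(C) v + a

(A) v₀ + at: v₀ [L T^-1] and at [L T^-1] — same dimensions ✓
(B) E₁ + E₂: E₁ [L^2 M T^-2] and E₂ [L^2 M T^-2] — same dimensions ✓
(C) v + a: v [L T^-1] and a [L T^-2] — different dimensions cannot be added/subtracted ✗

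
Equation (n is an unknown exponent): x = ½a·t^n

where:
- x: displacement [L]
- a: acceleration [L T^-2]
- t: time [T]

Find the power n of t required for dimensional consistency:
n = 2

x has dimensions [L]; t has dimensions [T].
The rest of the RHS has dimensions [L T^-2], so t^n must supply [T^2].
With n = 2: ½a·t^2 has dimensions [L], matching the LHS ✓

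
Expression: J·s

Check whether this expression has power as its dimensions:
No

The expression J·s has dimensions [L^2 M T^-1], but power has dimensions [L^2 M T^-3].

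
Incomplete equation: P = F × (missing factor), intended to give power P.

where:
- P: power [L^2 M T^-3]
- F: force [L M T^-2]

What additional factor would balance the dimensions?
v (velocity), dimensions [L T^-1]

P has dimensions [L^2 M T^-3] and F has dimensions [L M T^-2].
The missing factor must have dimensions [L^2 M T^-3] / [L M T^-2] = [L T^-1], i.e. velocity (v).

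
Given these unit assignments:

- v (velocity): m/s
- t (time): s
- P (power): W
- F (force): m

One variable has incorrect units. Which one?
F

The variable F (force) should have units N, not m.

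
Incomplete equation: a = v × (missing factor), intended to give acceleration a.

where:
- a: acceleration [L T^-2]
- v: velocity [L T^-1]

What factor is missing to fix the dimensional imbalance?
1/t (inverse time), dimensions [T^-1]

a has dimensions [L T^-2] and v has dimensions [L T^-1].
The missing factor must have dimensions [L T^-2] / [L T^-1] = [T^-1], i.e. inverse time (1/t).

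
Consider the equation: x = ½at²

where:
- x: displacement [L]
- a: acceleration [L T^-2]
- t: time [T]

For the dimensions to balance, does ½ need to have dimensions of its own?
No

x has dimensions [L] and at² already has dimensions [L], so the equation balances without ½ contributing any dimensions. ½ is a pure (dimensionless) number; changing or removing it would not affect dimensional consistency.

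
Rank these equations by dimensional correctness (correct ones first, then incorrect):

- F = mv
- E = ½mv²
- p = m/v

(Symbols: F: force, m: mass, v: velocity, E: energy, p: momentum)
Dimensionally correct: E = ½mv²
Dimensionally incorrect: F = mv, p = m/v
Ordered (correct first, then incorrect): E = ½mv², F = mv, p = m/v

- F = mv: LHS [L M T^-2], RHS [L M T^-1] → incorrect ✗
- E = ½mv²: LHS [L^2 M T^-2], RHS [L^2 M T^-2] → correct ✓
- p = m/v: LHS [L M T^-1], RHS [L^-1 M T] → incorrect ✗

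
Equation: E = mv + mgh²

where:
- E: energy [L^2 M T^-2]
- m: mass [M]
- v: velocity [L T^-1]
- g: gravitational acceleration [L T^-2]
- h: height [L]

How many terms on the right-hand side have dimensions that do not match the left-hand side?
2

LHS E: [L^2 M T^-2]
- mv: [L M T^-1] ✗
- mgh²: [L^3 M T^-2] ✗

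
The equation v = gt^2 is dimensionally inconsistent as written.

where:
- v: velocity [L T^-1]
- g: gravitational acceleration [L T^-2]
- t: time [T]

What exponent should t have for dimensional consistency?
The exponent of t should be 1: v = gt

The LHS v has dimensions [L T^-1]; t has dimensions [T].
As written, the RHS gt^2 (exponent 2 on t) has dimensions [L], which does not match.
With exponent 1, the RHS gt has dimensions [L T^-1], matching the LHS.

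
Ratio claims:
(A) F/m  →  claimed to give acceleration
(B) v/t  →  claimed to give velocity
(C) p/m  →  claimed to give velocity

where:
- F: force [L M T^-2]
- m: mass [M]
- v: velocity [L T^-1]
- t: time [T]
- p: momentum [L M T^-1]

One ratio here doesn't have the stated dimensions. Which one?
(B) v/t does not give velocity

(A) F/m: [L T^-2] = acceleration [L T^-2] ✓
(B) v/t: [L T^-2] ≠ velocity [L T^-1] ✗
(C) p/m: [L T^-1] = velocity [L T^-1] ✓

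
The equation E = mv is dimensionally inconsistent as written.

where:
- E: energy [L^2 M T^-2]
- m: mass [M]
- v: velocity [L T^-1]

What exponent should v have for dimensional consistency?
The exponent of v should be 2: E = mv^2

The LHS E has dimensions [L^2 M T^-2]; v has dimensions [L T^-1].
As written, the RHS mv (exponent 1 on v) has dimensions [L M T^-1], which does not match.
With exponent 2, the RHS mv^2 has dimensions [L^2 M T^-2], matching the LHS.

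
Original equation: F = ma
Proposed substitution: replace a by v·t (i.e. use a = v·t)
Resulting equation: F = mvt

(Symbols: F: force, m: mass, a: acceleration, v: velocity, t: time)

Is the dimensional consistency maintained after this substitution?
No

[a] = [L T^-2] and [v·t] = [L]. These differ, so the substitution replaces a quantity by one of different dimensions and the result F = mvt has LHS [L M T^-2] vs RHS [L M] — inconsistent.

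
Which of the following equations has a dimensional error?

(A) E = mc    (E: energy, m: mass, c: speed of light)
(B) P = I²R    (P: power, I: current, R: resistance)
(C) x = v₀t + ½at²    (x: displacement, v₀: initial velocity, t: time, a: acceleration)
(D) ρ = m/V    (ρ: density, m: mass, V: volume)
(A) E = mc

The equation (A) E = mc is dimensionally incorrect.

LHS (E): [L^2 M T^-2]
RHS (mc): [L M T^-1] ✗

The dimensions do not match. The other three equations balance.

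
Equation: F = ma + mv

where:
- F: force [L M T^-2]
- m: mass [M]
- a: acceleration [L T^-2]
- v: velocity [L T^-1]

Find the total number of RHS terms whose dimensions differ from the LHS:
1

LHS F: [L M T^-2]
- ma: [L M T^-2] ✓
- mv: [L M T^-1] ✗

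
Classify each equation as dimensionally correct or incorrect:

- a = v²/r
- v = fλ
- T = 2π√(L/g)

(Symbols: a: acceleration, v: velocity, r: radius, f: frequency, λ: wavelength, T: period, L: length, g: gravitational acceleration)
Dimensionally correct: a = v²/r, v = fλ, T = 2π√(L/g)
Dimensionally incorrect: none
Ordered (correct first, then incorrect): a = v²/r, v = fλ, T = 2π√(L/g)

- a = v²/r: LHS [L T^-2], RHS [L T^-2] → correct ✓
- v = fλ: LHS [L T^-1], RHS [L T^-1] → correct ✓
- T = 2π√(L/g): LHS [T], RHS [T] → correct ✓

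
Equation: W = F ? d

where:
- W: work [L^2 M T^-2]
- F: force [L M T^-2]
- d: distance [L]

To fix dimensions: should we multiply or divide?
multiplication (×): W = F × d

W [L^2 M T^-2]; F [L M T^-2]; d [L].
F × d → [L^2 M T^-2] ✓
F ÷ d → [M T^-2] ✗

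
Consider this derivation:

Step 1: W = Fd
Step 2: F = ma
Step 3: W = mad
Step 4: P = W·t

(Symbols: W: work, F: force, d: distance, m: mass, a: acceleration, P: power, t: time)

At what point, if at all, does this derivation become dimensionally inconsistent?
Step 4

Step 1: W = Fd → LHS [L^2 M T^-2], RHS [L^2 M T^-2] ✓
Step 2: F = ma → LHS [L M T^-2], RHS [L M T^-2] ✓
Step 3: W = mad → LHS [L^2 M T^-2], RHS [L^2 M T^-2] ✓
Step 4: P = W·t → LHS [L^2 M T^-3], RHS [L^2 M T^-1] ✗

The first dimensional inconsistency appears in step 4: P = W·t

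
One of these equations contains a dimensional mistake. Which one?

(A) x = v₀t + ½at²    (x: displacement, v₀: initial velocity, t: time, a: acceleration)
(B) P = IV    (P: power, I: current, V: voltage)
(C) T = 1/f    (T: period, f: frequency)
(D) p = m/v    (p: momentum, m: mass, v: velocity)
(D) p = m/v

The equation (D) p = m/v is dimensionally incorrect.

LHS (p): [L M T^-1]
RHS (m/v): [L^-1 M T] ✗

The dimensions do not match. The other three equations balance.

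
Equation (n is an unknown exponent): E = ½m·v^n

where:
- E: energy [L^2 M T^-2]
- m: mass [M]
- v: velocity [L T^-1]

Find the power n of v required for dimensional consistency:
n = 2

E has dimensions [L^2 M T^-2]; v has dimensions [L T^-1].
The rest of the RHS has dimensions [M], so v^n must supply [L^2 T^-2].
With n = 2: ½m·v^2 has dimensions [L^2 M T^-2], matching the LHS ✓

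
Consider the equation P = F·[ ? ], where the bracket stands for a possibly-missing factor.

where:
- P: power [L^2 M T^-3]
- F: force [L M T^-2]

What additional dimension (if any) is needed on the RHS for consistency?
[L T^-1] — velocity (e.g. v)

P has dimensions [L^2 M T^-3]; F has dimensions [L M T^-2].
The bracketed factor must supply [L^2 M T^-3] / [L M T^-2] = [L T^-1].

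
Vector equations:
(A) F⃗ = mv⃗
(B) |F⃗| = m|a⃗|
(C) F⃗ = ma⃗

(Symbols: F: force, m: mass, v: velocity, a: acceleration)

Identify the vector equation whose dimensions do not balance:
(A) F⃗ = mv⃗

(A) F⃗ = mv⃗: LHS [L M T^-2], RHS [L M T^-1] ✗ — mass times velocity is momentum, not force; should be ma⃗
(B) |F⃗| = m|a⃗|: LHS [L M T^-2], RHS [L M T^-2] ✓ — magnitudes of vectors are scalars
(C) F⃗ = ma⃗: LHS [L M T^-2], RHS [L M T^-2] ✓ — Force and acceleration are vectors, mass is a scalar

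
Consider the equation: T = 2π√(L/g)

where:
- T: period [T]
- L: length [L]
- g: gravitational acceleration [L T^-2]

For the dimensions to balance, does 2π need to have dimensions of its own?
No

T has dimensions [T] and √(L/g) already has dimensions [T], so the equation balances without 2π contributing any dimensions. 2π is a pure (dimensionless) number; changing or removing it would not affect dimensional consistency.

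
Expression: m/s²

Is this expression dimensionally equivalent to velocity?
No

The expression m/s² has dimensions [L T^-2], but velocity has dimensions [L T^-1].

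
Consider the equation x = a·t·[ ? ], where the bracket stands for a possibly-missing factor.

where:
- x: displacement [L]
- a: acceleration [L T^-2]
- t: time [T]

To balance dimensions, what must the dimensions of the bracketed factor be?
[T] — time (e.g. t)

x has dimensions [L]; a·t has dimensions [L T^-1].
The bracketed factor must supply [L] / [L T^-1] = [T].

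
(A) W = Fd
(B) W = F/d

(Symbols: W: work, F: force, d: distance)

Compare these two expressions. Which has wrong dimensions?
(B)

(A) W = Fd: LHS [L^2 M T^-2], RHS [L^2 M T^-2] ✓
(B) W = F/d: LHS [L^2 M T^-2], RHS [M T^-2] ✗

Expression (B) W = F/d is dimensionally incorrect.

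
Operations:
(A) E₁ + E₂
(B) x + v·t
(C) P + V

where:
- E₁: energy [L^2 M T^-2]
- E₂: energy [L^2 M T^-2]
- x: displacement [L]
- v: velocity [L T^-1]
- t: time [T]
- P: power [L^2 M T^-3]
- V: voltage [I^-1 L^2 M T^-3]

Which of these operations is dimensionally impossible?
(C) P + V

(A) E₁ + E₂: E₁ [L^2 M T^-2] and E₂ [L^2 M T^-2] — same dimensions ✓
(B) x + v·t: x [L] and v·t [L] — same dimensions ✓
(C) P + V: P [L^2 M T^-3] and V [I^-1 L^2 M T^-3] — different dimensions cannot be added/subtracted ✗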